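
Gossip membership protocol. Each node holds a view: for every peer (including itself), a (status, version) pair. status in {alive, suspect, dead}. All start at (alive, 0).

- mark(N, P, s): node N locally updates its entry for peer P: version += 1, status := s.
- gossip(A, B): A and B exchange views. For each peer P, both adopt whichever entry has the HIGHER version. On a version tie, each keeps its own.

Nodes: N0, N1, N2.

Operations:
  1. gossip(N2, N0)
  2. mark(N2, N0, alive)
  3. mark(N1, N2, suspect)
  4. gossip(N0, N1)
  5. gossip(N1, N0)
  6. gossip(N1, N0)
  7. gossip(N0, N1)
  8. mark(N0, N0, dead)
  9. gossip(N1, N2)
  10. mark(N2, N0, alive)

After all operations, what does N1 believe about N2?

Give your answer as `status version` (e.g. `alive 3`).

Op 1: gossip N2<->N0 -> N2.N0=(alive,v0) N2.N1=(alive,v0) N2.N2=(alive,v0) | N0.N0=(alive,v0) N0.N1=(alive,v0) N0.N2=(alive,v0)
Op 2: N2 marks N0=alive -> (alive,v1)
Op 3: N1 marks N2=suspect -> (suspect,v1)
Op 4: gossip N0<->N1 -> N0.N0=(alive,v0) N0.N1=(alive,v0) N0.N2=(suspect,v1) | N1.N0=(alive,v0) N1.N1=(alive,v0) N1.N2=(suspect,v1)
Op 5: gossip N1<->N0 -> N1.N0=(alive,v0) N1.N1=(alive,v0) N1.N2=(suspect,v1) | N0.N0=(alive,v0) N0.N1=(alive,v0) N0.N2=(suspect,v1)
Op 6: gossip N1<->N0 -> N1.N0=(alive,v0) N1.N1=(alive,v0) N1.N2=(suspect,v1) | N0.N0=(alive,v0) N0.N1=(alive,v0) N0.N2=(suspect,v1)
Op 7: gossip N0<->N1 -> N0.N0=(alive,v0) N0.N1=(alive,v0) N0.N2=(suspect,v1) | N1.N0=(alive,v0) N1.N1=(alive,v0) N1.N2=(suspect,v1)
Op 8: N0 marks N0=dead -> (dead,v1)
Op 9: gossip N1<->N2 -> N1.N0=(alive,v1) N1.N1=(alive,v0) N1.N2=(suspect,v1) | N2.N0=(alive,v1) N2.N1=(alive,v0) N2.N2=(suspect,v1)
Op 10: N2 marks N0=alive -> (alive,v2)

Answer: suspect 1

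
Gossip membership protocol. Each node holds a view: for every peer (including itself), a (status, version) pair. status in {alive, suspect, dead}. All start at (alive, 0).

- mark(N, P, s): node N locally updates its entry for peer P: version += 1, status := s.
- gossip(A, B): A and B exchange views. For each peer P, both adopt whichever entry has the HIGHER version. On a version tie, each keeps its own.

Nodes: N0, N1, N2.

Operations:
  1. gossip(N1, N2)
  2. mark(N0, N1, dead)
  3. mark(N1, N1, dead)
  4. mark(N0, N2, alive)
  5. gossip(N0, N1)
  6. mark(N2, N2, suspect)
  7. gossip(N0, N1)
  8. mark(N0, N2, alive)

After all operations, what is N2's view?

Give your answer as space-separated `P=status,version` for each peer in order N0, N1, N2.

Op 1: gossip N1<->N2 -> N1.N0=(alive,v0) N1.N1=(alive,v0) N1.N2=(alive,v0) | N2.N0=(alive,v0) N2.N1=(alive,v0) N2.N2=(alive,v0)
Op 2: N0 marks N1=dead -> (dead,v1)
Op 3: N1 marks N1=dead -> (dead,v1)
Op 4: N0 marks N2=alive -> (alive,v1)
Op 5: gossip N0<->N1 -> N0.N0=(alive,v0) N0.N1=(dead,v1) N0.N2=(alive,v1) | N1.N0=(alive,v0) N1.N1=(dead,v1) N1.N2=(alive,v1)
Op 6: N2 marks N2=suspect -> (suspect,v1)
Op 7: gossip N0<->N1 -> N0.N0=(alive,v0) N0.N1=(dead,v1) N0.N2=(alive,v1) | N1.N0=(alive,v0) N1.N1=(dead,v1) N1.N2=(alive,v1)
Op 8: N0 marks N2=alive -> (alive,v2)

Answer: N0=alive,0 N1=alive,0 N2=suspect,1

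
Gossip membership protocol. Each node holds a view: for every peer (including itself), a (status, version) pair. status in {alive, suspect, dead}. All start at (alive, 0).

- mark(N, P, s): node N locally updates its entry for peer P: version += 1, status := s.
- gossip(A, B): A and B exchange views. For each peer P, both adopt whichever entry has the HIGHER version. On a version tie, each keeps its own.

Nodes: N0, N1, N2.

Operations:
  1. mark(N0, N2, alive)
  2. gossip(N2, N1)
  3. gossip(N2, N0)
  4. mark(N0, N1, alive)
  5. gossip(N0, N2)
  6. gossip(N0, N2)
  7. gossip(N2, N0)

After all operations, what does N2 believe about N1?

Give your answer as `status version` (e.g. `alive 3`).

Answer: alive 1

Derivation:
Op 1: N0 marks N2=alive -> (alive,v1)
Op 2: gossip N2<->N1 -> N2.N0=(alive,v0) N2.N1=(alive,v0) N2.N2=(alive,v0) | N1.N0=(alive,v0) N1.N1=(alive,v0) N1.N2=(alive,v0)
Op 3: gossip N2<->N0 -> N2.N0=(alive,v0) N2.N1=(alive,v0) N2.N2=(alive,v1) | N0.N0=(alive,v0) N0.N1=(alive,v0) N0.N2=(alive,v1)
Op 4: N0 marks N1=alive -> (alive,v1)
Op 5: gossip N0<->N2 -> N0.N0=(alive,v0) N0.N1=(alive,v1) N0.N2=(alive,v1) | N2.N0=(alive,v0) N2.N1=(alive,v1) N2.N2=(alive,v1)
Op 6: gossip N0<->N2 -> N0.N0=(alive,v0) N0.N1=(alive,v1) N0.N2=(alive,v1) | N2.N0=(alive,v0) N2.N1=(alive,v1) N2.N2=(alive,v1)
Op 7: gossip N2<->N0 -> N2.N0=(alive,v0) N2.N1=(alive,v1) N2.N2=(alive,v1) | N0.N0=(alive,v0) N0.N1=(alive,v1) N0.N2=(alive,v1)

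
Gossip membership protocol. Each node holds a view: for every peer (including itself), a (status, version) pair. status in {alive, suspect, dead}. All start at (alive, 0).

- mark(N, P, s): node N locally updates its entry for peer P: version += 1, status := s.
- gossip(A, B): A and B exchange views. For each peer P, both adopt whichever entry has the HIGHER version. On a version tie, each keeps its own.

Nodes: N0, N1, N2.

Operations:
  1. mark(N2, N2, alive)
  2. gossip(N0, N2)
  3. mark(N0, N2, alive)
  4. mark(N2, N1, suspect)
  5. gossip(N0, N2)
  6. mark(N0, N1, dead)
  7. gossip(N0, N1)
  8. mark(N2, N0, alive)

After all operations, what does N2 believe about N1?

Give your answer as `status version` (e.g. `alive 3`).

Answer: suspect 1

Derivation:
Op 1: N2 marks N2=alive -> (alive,v1)
Op 2: gossip N0<->N2 -> N0.N0=(alive,v0) N0.N1=(alive,v0) N0.N2=(alive,v1) | N2.N0=(alive,v0) N2.N1=(alive,v0) N2.N2=(alive,v1)
Op 3: N0 marks N2=alive -> (alive,v2)
Op 4: N2 marks N1=suspect -> (suspect,v1)
Op 5: gossip N0<->N2 -> N0.N0=(alive,v0) N0.N1=(suspect,v1) N0.N2=(alive,v2) | N2.N0=(alive,v0) N2.N1=(suspect,v1) N2.N2=(alive,v2)
Op 6: N0 marks N1=dead -> (dead,v2)
Op 7: gossip N0<->N1 -> N0.N0=(alive,v0) N0.N1=(dead,v2) N0.N2=(alive,v2) | N1.N0=(alive,v0) N1.N1=(dead,v2) N1.N2=(alive,v2)
Op 8: N2 marks N0=alive -> (alive,v1)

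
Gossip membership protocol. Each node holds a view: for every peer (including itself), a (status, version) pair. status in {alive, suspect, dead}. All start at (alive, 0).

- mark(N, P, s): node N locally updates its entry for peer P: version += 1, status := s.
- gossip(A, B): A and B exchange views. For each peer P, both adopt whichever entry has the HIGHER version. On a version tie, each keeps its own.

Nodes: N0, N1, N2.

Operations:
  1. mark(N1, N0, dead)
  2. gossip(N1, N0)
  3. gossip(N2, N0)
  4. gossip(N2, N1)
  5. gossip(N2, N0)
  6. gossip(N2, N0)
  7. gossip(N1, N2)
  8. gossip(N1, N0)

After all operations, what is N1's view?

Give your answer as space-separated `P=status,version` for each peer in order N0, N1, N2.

Answer: N0=dead,1 N1=alive,0 N2=alive,0

Derivation:
Op 1: N1 marks N0=dead -> (dead,v1)
Op 2: gossip N1<->N0 -> N1.N0=(dead,v1) N1.N1=(alive,v0) N1.N2=(alive,v0) | N0.N0=(dead,v1) N0.N1=(alive,v0) N0.N2=(alive,v0)
Op 3: gossip N2<->N0 -> N2.N0=(dead,v1) N2.N1=(alive,v0) N2.N2=(alive,v0) | N0.N0=(dead,v1) N0.N1=(alive,v0) N0.N2=(alive,v0)
Op 4: gossip N2<->N1 -> N2.N0=(dead,v1) N2.N1=(alive,v0) N2.N2=(alive,v0) | N1.N0=(dead,v1) N1.N1=(alive,v0) N1.N2=(alive,v0)
Op 5: gossip N2<->N0 -> N2.N0=(dead,v1) N2.N1=(alive,v0) N2.N2=(alive,v0) | N0.N0=(dead,v1) N0.N1=(alive,v0) N0.N2=(alive,v0)
Op 6: gossip N2<->N0 -> N2.N0=(dead,v1) N2.N1=(alive,v0) N2.N2=(alive,v0) | N0.N0=(dead,v1) N0.N1=(alive,v0) N0.N2=(alive,v0)
Op 7: gossip N1<->N2 -> N1.N0=(dead,v1) N1.N1=(alive,v0) N1.N2=(alive,v0) | N2.N0=(dead,v1) N2.N1=(alive,v0) N2.N2=(alive,v0)
Op 8: gossip N1<->N0 -> N1.N0=(dead,v1) N1.N1=(alive,v0) N1.N2=(alive,v0) | N0.N0=(dead,v1) N0.N1=(alive,v0) N0.N2=(alive,v0)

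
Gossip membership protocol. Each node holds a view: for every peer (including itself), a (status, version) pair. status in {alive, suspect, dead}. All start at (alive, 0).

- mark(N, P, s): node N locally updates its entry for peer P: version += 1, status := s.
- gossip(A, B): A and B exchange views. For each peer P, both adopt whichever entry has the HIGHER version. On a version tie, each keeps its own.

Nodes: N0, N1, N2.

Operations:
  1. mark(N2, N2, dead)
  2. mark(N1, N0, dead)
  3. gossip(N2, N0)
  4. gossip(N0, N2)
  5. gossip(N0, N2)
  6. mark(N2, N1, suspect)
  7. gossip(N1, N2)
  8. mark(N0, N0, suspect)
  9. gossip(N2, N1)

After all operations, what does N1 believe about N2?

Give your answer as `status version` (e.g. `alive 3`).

Op 1: N2 marks N2=dead -> (dead,v1)
Op 2: N1 marks N0=dead -> (dead,v1)
Op 3: gossip N2<->N0 -> N2.N0=(alive,v0) N2.N1=(alive,v0) N2.N2=(dead,v1) | N0.N0=(alive,v0) N0.N1=(alive,v0) N0.N2=(dead,v1)
Op 4: gossip N0<->N2 -> N0.N0=(alive,v0) N0.N1=(alive,v0) N0.N2=(dead,v1) | N2.N0=(alive,v0) N2.N1=(alive,v0) N2.N2=(dead,v1)
Op 5: gossip N0<->N2 -> N0.N0=(alive,v0) N0.N1=(alive,v0) N0.N2=(dead,v1) | N2.N0=(alive,v0) N2.N1=(alive,v0) N2.N2=(dead,v1)
Op 6: N2 marks N1=suspect -> (suspect,v1)
Op 7: gossip N1<->N2 -> N1.N0=(dead,v1) N1.N1=(suspect,v1) N1.N2=(dead,v1) | N2.N0=(dead,v1) N2.N1=(suspect,v1) N2.N2=(dead,v1)
Op 8: N0 marks N0=suspect -> (suspect,v1)
Op 9: gossip N2<->N1 -> N2.N0=(dead,v1) N2.N1=(suspect,v1) N2.N2=(dead,v1) | N1.N0=(dead,v1) N1.N1=(suspect,v1) N1.N2=(dead,v1)

Answer: dead 1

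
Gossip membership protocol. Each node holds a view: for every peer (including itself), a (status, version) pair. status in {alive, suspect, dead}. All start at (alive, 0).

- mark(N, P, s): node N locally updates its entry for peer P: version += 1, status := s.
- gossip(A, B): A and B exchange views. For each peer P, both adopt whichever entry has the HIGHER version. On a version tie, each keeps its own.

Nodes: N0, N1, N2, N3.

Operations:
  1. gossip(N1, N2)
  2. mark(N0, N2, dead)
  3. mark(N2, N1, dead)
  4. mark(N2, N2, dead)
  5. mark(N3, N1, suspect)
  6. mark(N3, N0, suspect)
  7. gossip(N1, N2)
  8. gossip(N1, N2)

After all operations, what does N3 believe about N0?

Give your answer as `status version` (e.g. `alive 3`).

Answer: suspect 1

Derivation:
Op 1: gossip N1<->N2 -> N1.N0=(alive,v0) N1.N1=(alive,v0) N1.N2=(alive,v0) N1.N3=(alive,v0) | N2.N0=(alive,v0) N2.N1=(alive,v0) N2.N2=(alive,v0) N2.N3=(alive,v0)
Op 2: N0 marks N2=dead -> (dead,v1)
Op 3: N2 marks N1=dead -> (dead,v1)
Op 4: N2 marks N2=dead -> (dead,v1)
Op 5: N3 marks N1=suspect -> (suspect,v1)
Op 6: N3 marks N0=suspect -> (suspect,v1)
Op 7: gossip N1<->N2 -> N1.N0=(alive,v0) N1.N1=(dead,v1) N1.N2=(dead,v1) N1.N3=(alive,v0) | N2.N0=(alive,v0) N2.N1=(dead,v1) N2.N2=(dead,v1) N2.N3=(alive,v0)
Op 8: gossip N1<->N2 -> N1.N0=(alive,v0) N1.N1=(dead,v1) N1.N2=(dead,v1) N1.N3=(alive,v0) | N2.N0=(alive,v0) N2.N1=(dead,v1) N2.N2=(dead,v1) N2.N3=(alive,v0)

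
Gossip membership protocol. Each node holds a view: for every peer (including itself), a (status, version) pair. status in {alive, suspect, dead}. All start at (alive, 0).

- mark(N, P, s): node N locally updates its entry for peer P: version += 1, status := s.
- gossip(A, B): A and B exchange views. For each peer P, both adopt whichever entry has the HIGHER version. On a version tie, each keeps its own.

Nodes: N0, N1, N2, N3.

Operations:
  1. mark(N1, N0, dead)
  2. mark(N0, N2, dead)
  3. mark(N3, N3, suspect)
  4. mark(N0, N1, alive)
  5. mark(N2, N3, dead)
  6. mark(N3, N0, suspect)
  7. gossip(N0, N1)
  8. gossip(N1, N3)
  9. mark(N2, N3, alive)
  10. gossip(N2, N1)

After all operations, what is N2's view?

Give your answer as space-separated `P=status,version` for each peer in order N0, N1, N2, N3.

Op 1: N1 marks N0=dead -> (dead,v1)
Op 2: N0 marks N2=dead -> (dead,v1)
Op 3: N3 marks N3=suspect -> (suspect,v1)
Op 4: N0 marks N1=alive -> (alive,v1)
Op 5: N2 marks N3=dead -> (dead,v1)
Op 6: N3 marks N0=suspect -> (suspect,v1)
Op 7: gossip N0<->N1 -> N0.N0=(dead,v1) N0.N1=(alive,v1) N0.N2=(dead,v1) N0.N3=(alive,v0) | N1.N0=(dead,v1) N1.N1=(alive,v1) N1.N2=(dead,v1) N1.N3=(alive,v0)
Op 8: gossip N1<->N3 -> N1.N0=(dead,v1) N1.N1=(alive,v1) N1.N2=(dead,v1) N1.N3=(suspect,v1) | N3.N0=(suspect,v1) N3.N1=(alive,v1) N3.N2=(dead,v1) N3.N3=(suspect,v1)
Op 9: N2 marks N3=alive -> (alive,v2)
Op 10: gossip N2<->N1 -> N2.N0=(dead,v1) N2.N1=(alive,v1) N2.N2=(dead,v1) N2.N3=(alive,v2) | N1.N0=(dead,v1) N1.N1=(alive,v1) N1.N2=(dead,v1) N1.N3=(alive,v2)

Answer: N0=dead,1 N1=alive,1 N2=dead,1 N3=alive,2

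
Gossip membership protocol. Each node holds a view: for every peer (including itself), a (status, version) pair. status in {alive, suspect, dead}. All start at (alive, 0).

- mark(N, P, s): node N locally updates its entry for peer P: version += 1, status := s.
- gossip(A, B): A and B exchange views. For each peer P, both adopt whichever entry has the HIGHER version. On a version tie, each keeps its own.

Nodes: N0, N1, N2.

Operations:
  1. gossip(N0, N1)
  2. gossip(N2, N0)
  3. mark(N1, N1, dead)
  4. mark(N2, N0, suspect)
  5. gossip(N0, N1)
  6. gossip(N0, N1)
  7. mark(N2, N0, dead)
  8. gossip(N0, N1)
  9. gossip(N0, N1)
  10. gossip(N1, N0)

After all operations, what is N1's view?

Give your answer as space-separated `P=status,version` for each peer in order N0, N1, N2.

Answer: N0=alive,0 N1=dead,1 N2=alive,0

Derivation:
Op 1: gossip N0<->N1 -> N0.N0=(alive,v0) N0.N1=(alive,v0) N0.N2=(alive,v0) | N1.N0=(alive,v0) N1.N1=(alive,v0) N1.N2=(alive,v0)
Op 2: gossip N2<->N0 -> N2.N0=(alive,v0) N2.N1=(alive,v0) N2.N2=(alive,v0) | N0.N0=(alive,v0) N0.N1=(alive,v0) N0.N2=(alive,v0)
Op 3: N1 marks N1=dead -> (dead,v1)
Op 4: N2 marks N0=suspect -> (suspect,v1)
Op 5: gossip N0<->N1 -> N0.N0=(alive,v0) N0.N1=(dead,v1) N0.N2=(alive,v0) | N1.N0=(alive,v0) N1.N1=(dead,v1) N1.N2=(alive,v0)
Op 6: gossip N0<->N1 -> N0.N0=(alive,v0) N0.N1=(dead,v1) N0.N2=(alive,v0) | N1.N0=(alive,v0) N1.N1=(dead,v1) N1.N2=(alive,v0)
Op 7: N2 marks N0=dead -> (dead,v2)
Op 8: gossip N0<->N1 -> N0.N0=(alive,v0) N0.N1=(dead,v1) N0.N2=(alive,v0) | N1.N0=(alive,v0) N1.N1=(dead,v1) N1.N2=(alive,v0)
Op 9: gossip N0<->N1 -> N0.N0=(alive,v0) N0.N1=(dead,v1) N0.N2=(alive,v0) | N1.N0=(alive,v0) N1.N1=(dead,v1) N1.N2=(alive,v0)
Op 10: gossip N1<->N0 -> N1.N0=(alive,v0) N1.N1=(dead,v1) N1.N2=(alive,v0) | N0.N0=(alive,v0) N0.N1=(dead,v1) N0.N2=(alive,v0)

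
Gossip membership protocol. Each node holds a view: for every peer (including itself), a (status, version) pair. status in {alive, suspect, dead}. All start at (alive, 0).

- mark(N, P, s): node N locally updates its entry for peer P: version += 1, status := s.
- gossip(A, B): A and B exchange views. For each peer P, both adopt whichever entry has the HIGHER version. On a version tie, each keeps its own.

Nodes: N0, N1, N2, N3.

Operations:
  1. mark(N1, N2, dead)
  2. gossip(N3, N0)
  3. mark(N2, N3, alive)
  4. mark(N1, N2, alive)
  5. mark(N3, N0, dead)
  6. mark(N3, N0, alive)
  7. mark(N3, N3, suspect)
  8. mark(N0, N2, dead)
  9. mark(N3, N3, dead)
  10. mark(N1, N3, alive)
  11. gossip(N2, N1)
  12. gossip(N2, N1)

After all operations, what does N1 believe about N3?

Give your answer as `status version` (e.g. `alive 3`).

Answer: alive 1

Derivation:
Op 1: N1 marks N2=dead -> (dead,v1)
Op 2: gossip N3<->N0 -> N3.N0=(alive,v0) N3.N1=(alive,v0) N3.N2=(alive,v0) N3.N3=(alive,v0) | N0.N0=(alive,v0) N0.N1=(alive,v0) N0.N2=(alive,v0) N0.N3=(alive,v0)
Op 3: N2 marks N3=alive -> (alive,v1)
Op 4: N1 marks N2=alive -> (alive,v2)
Op 5: N3 marks N0=dead -> (dead,v1)
Op 6: N3 marks N0=alive -> (alive,v2)
Op 7: N3 marks N3=suspect -> (suspect,v1)
Op 8: N0 marks N2=dead -> (dead,v1)
Op 9: N3 marks N3=dead -> (dead,v2)
Op 10: N1 marks N3=alive -> (alive,v1)
Op 11: gossip N2<->N1 -> N2.N0=(alive,v0) N2.N1=(alive,v0) N2.N2=(alive,v2) N2.N3=(alive,v1) | N1.N0=(alive,v0) N1.N1=(alive,v0) N1.N2=(alive,v2) N1.N3=(alive,v1)
Op 12: gossip N2<->N1 -> N2.N0=(alive,v0) N2.N1=(alive,v0) N2.N2=(alive,v2) N2.N3=(alive,v1) | N1.N0=(alive,v0) N1.N1=(alive,v0) N1.N2=(alive,v2) N1.N3=(alive,v1)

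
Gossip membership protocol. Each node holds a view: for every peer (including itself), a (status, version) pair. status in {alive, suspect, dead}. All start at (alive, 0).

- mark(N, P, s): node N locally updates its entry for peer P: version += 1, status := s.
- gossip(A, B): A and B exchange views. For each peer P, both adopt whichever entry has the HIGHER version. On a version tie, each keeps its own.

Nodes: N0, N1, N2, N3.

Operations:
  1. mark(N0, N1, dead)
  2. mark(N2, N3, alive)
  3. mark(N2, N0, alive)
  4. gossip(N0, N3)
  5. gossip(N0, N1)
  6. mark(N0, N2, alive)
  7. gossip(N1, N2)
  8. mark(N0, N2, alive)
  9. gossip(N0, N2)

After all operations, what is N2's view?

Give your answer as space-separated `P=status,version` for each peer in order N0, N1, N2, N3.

Answer: N0=alive,1 N1=dead,1 N2=alive,2 N3=alive,1

Derivation:
Op 1: N0 marks N1=dead -> (dead,v1)
Op 2: N2 marks N3=alive -> (alive,v1)
Op 3: N2 marks N0=alive -> (alive,v1)
Op 4: gossip N0<->N3 -> N0.N0=(alive,v0) N0.N1=(dead,v1) N0.N2=(alive,v0) N0.N3=(alive,v0) | N3.N0=(alive,v0) N3.N1=(dead,v1) N3.N2=(alive,v0) N3.N3=(alive,v0)
Op 5: gossip N0<->N1 -> N0.N0=(alive,v0) N0.N1=(dead,v1) N0.N2=(alive,v0) N0.N3=(alive,v0) | N1.N0=(alive,v0) N1.N1=(dead,v1) N1.N2=(alive,v0) N1.N3=(alive,v0)
Op 6: N0 marks N2=alive -> (alive,v1)
Op 7: gossip N1<->N2 -> N1.N0=(alive,v1) N1.N1=(dead,v1) N1.N2=(alive,v0) N1.N3=(alive,v1) | N2.N0=(alive,v1) N2.N1=(dead,v1) N2.N2=(alive,v0) N2.N3=(alive,v1)
Op 8: N0 marks N2=alive -> (alive,v2)
Op 9: gossip N0<->N2 -> N0.N0=(alive,v1) N0.N1=(dead,v1) N0.N2=(alive,v2) N0.N3=(alive,v1) | N2.N0=(alive,v1) N2.N1=(dead,v1) N2.N2=(alive,v2) N2.N3=(alive,v1)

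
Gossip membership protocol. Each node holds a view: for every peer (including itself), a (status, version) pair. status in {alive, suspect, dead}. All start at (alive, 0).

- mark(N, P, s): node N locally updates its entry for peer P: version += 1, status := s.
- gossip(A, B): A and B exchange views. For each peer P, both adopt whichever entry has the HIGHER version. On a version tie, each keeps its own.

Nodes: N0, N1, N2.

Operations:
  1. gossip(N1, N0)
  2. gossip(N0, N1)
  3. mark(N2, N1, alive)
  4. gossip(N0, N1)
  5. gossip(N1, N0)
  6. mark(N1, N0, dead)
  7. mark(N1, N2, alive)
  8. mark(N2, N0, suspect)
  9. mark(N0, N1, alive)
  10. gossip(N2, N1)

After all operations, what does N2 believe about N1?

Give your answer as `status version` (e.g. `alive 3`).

Answer: alive 1

Derivation:
Op 1: gossip N1<->N0 -> N1.N0=(alive,v0) N1.N1=(alive,v0) N1.N2=(alive,v0) | N0.N0=(alive,v0) N0.N1=(alive,v0) N0.N2=(alive,v0)
Op 2: gossip N0<->N1 -> N0.N0=(alive,v0) N0.N1=(alive,v0) N0.N2=(alive,v0) | N1.N0=(alive,v0) N1.N1=(alive,v0) N1.N2=(alive,v0)
Op 3: N2 marks N1=alive -> (alive,v1)
Op 4: gossip N0<->N1 -> N0.N0=(alive,v0) N0.N1=(alive,v0) N0.N2=(alive,v0) | N1.N0=(alive,v0) N1.N1=(alive,v0) N1.N2=(alive,v0)
Op 5: gossip N1<->N0 -> N1.N0=(alive,v0) N1.N1=(alive,v0) N1.N2=(alive,v0) | N0.N0=(alive,v0) N0.N1=(alive,v0) N0.N2=(alive,v0)
Op 6: N1 marks N0=dead -> (dead,v1)
Op 7: N1 marks N2=alive -> (alive,v1)
Op 8: N2 marks N0=suspect -> (suspect,v1)
Op 9: N0 marks N1=alive -> (alive,v1)
Op 10: gossip N2<->N1 -> N2.N0=(suspect,v1) N2.N1=(alive,v1) N2.N2=(alive,v1) | N1.N0=(dead,v1) N1.N1=(alive,v1) N1.N2=(alive,v1)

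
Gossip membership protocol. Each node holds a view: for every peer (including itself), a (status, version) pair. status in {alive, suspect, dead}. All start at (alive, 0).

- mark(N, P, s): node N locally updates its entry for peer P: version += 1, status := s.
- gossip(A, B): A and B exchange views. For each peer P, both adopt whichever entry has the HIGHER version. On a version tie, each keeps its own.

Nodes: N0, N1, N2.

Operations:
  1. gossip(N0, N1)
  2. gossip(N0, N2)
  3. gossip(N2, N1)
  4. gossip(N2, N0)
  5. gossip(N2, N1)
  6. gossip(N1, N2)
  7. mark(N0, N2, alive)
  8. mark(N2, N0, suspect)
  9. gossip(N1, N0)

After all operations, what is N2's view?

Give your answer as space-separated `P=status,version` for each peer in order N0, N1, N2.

Answer: N0=suspect,1 N1=alive,0 N2=alive,0

Derivation:
Op 1: gossip N0<->N1 -> N0.N0=(alive,v0) N0.N1=(alive,v0) N0.N2=(alive,v0) | N1.N0=(alive,v0) N1.N1=(alive,v0) N1.N2=(alive,v0)
Op 2: gossip N0<->N2 -> N0.N0=(alive,v0) N0.N1=(alive,v0) N0.N2=(alive,v0) | N2.N0=(alive,v0) N2.N1=(alive,v0) N2.N2=(alive,v0)
Op 3: gossip N2<->N1 -> N2.N0=(alive,v0) N2.N1=(alive,v0) N2.N2=(alive,v0) | N1.N0=(alive,v0) N1.N1=(alive,v0) N1.N2=(alive,v0)
Op 4: gossip N2<->N0 -> N2.N0=(alive,v0) N2.N1=(alive,v0) N2.N2=(alive,v0) | N0.N0=(alive,v0) N0.N1=(alive,v0) N0.N2=(alive,v0)
Op 5: gossip N2<->N1 -> N2.N0=(alive,v0) N2.N1=(alive,v0) N2.N2=(alive,v0) | N1.N0=(alive,v0) N1.N1=(alive,v0) N1.N2=(alive,v0)
Op 6: gossip N1<->N2 -> N1.N0=(alive,v0) N1.N1=(alive,v0) N1.N2=(alive,v0) | N2.N0=(alive,v0) N2.N1=(alive,v0) N2.N2=(alive,v0)
Op 7: N0 marks N2=alive -> (alive,v1)
Op 8: N2 marks N0=suspect -> (suspect,v1)
Op 9: gossip N1<->N0 -> N1.N0=(alive,v0) N1.N1=(alive,v0) N1.N2=(alive,v1) | N0.N0=(alive,v0) N0.N1=(alive,v0) N0.N2=(alive,v1)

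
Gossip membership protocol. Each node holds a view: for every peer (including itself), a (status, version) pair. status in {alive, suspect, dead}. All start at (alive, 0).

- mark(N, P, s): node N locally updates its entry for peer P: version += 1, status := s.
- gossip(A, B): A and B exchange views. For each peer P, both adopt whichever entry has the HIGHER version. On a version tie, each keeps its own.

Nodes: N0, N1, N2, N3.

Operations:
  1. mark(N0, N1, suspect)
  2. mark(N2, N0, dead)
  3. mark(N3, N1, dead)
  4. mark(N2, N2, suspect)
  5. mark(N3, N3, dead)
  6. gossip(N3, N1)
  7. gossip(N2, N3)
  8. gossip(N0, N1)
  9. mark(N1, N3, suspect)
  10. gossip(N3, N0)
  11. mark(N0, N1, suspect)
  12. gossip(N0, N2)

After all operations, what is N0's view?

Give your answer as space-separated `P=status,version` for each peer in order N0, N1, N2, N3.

Op 1: N0 marks N1=suspect -> (suspect,v1)
Op 2: N2 marks N0=dead -> (dead,v1)
Op 3: N3 marks N1=dead -> (dead,v1)
Op 4: N2 marks N2=suspect -> (suspect,v1)
Op 5: N3 marks N3=dead -> (dead,v1)
Op 6: gossip N3<->N1 -> N3.N0=(alive,v0) N3.N1=(dead,v1) N3.N2=(alive,v0) N3.N3=(dead,v1) | N1.N0=(alive,v0) N1.N1=(dead,v1) N1.N2=(alive,v0) N1.N3=(dead,v1)
Op 7: gossip N2<->N3 -> N2.N0=(dead,v1) N2.N1=(dead,v1) N2.N2=(suspect,v1) N2.N3=(dead,v1) | N3.N0=(dead,v1) N3.N1=(dead,v1) N3.N2=(suspect,v1) N3.N3=(dead,v1)
Op 8: gossip N0<->N1 -> N0.N0=(alive,v0) N0.N1=(suspect,v1) N0.N2=(alive,v0) N0.N3=(dead,v1) | N1.N0=(alive,v0) N1.N1=(dead,v1) N1.N2=(alive,v0) N1.N3=(dead,v1)
Op 9: N1 marks N3=suspect -> (suspect,v2)
Op 10: gossip N3<->N0 -> N3.N0=(dead,v1) N3.N1=(dead,v1) N3.N2=(suspect,v1) N3.N3=(dead,v1) | N0.N0=(dead,v1) N0.N1=(suspect,v1) N0.N2=(suspect,v1) N0.N3=(dead,v1)
Op 11: N0 marks N1=suspect -> (suspect,v2)
Op 12: gossip N0<->N2 -> N0.N0=(dead,v1) N0.N1=(suspect,v2) N0.N2=(suspect,v1) N0.N3=(dead,v1) | N2.N0=(dead,v1) N2.N1=(suspect,v2) N2.N2=(suspect,v1) N2.N3=(dead,v1)

Answer: N0=dead,1 N1=suspect,2 N2=suspect,1 N3=dead,1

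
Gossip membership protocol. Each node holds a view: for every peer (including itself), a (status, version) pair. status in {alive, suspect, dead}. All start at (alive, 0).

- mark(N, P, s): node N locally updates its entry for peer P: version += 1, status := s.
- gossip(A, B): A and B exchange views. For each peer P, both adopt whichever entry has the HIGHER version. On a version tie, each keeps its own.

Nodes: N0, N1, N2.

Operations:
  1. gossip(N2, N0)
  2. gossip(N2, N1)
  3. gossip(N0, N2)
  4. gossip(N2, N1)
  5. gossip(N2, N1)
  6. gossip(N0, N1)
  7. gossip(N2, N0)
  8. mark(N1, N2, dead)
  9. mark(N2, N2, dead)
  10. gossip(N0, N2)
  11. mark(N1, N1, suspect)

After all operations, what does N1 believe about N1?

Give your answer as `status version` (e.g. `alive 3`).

Op 1: gossip N2<->N0 -> N2.N0=(alive,v0) N2.N1=(alive,v0) N2.N2=(alive,v0) | N0.N0=(alive,v0) N0.N1=(alive,v0) N0.N2=(alive,v0)
Op 2: gossip N2<->N1 -> N2.N0=(alive,v0) N2.N1=(alive,v0) N2.N2=(alive,v0) | N1.N0=(alive,v0) N1.N1=(alive,v0) N1.N2=(alive,v0)
Op 3: gossip N0<->N2 -> N0.N0=(alive,v0) N0.N1=(alive,v0) N0.N2=(alive,v0) | N2.N0=(alive,v0) N2.N1=(alive,v0) N2.N2=(alive,v0)
Op 4: gossip N2<->N1 -> N2.N0=(alive,v0) N2.N1=(alive,v0) N2.N2=(alive,v0) | N1.N0=(alive,v0) N1.N1=(alive,v0) N1.N2=(alive,v0)
Op 5: gossip N2<->N1 -> N2.N0=(alive,v0) N2.N1=(alive,v0) N2.N2=(alive,v0) | N1.N0=(alive,v0) N1.N1=(alive,v0) N1.N2=(alive,v0)
Op 6: gossip N0<->N1 -> N0.N0=(alive,v0) N0.N1=(alive,v0) N0.N2=(alive,v0) | N1.N0=(alive,v0) N1.N1=(alive,v0) N1.N2=(alive,v0)
Op 7: gossip N2<->N0 -> N2.N0=(alive,v0) N2.N1=(alive,v0) N2.N2=(alive,v0) | N0.N0=(alive,v0) N0.N1=(alive,v0) N0.N2=(alive,v0)
Op 8: N1 marks N2=dead -> (dead,v1)
Op 9: N2 marks N2=dead -> (dead,v1)
Op 10: gossip N0<->N2 -> N0.N0=(alive,v0) N0.N1=(alive,v0) N0.N2=(dead,v1) | N2.N0=(alive,v0) N2.N1=(alive,v0) N2.N2=(dead,v1)
Op 11: N1 marks N1=suspect -> (suspect,v1)

Answer: suspect 1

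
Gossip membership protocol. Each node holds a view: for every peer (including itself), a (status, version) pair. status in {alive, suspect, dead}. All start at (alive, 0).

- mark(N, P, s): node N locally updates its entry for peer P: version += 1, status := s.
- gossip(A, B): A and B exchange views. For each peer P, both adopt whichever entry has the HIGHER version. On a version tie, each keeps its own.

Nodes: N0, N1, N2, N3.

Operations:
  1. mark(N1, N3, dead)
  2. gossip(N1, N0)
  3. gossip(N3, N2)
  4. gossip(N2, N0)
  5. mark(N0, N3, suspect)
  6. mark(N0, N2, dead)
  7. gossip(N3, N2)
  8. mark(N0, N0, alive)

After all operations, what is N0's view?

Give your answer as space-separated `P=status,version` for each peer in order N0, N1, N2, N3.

Answer: N0=alive,1 N1=alive,0 N2=dead,1 N3=suspect,2

Derivation:
Op 1: N1 marks N3=dead -> (dead,v1)
Op 2: gossip N1<->N0 -> N1.N0=(alive,v0) N1.N1=(alive,v0) N1.N2=(alive,v0) N1.N3=(dead,v1) | N0.N0=(alive,v0) N0.N1=(alive,v0) N0.N2=(alive,v0) N0.N3=(dead,v1)
Op 3: gossip N3<->N2 -> N3.N0=(alive,v0) N3.N1=(alive,v0) N3.N2=(alive,v0) N3.N3=(alive,v0) | N2.N0=(alive,v0) N2.N1=(alive,v0) N2.N2=(alive,v0) N2.N3=(alive,v0)
Op 4: gossip N2<->N0 -> N2.N0=(alive,v0) N2.N1=(alive,v0) N2.N2=(alive,v0) N2.N3=(dead,v1) | N0.N0=(alive,v0) N0.N1=(alive,v0) N0.N2=(alive,v0) N0.N3=(dead,v1)
Op 5: N0 marks N3=suspect -> (suspect,v2)
Op 6: N0 marks N2=dead -> (dead,v1)
Op 7: gossip N3<->N2 -> N3.N0=(alive,v0) N3.N1=(alive,v0) N3.N2=(alive,v0) N3.N3=(dead,v1) | N2.N0=(alive,v0) N2.N1=(alive,v0) N2.N2=(alive,v0) N2.N3=(dead,v1)
Op 8: N0 marks N0=alive -> (alive,v1)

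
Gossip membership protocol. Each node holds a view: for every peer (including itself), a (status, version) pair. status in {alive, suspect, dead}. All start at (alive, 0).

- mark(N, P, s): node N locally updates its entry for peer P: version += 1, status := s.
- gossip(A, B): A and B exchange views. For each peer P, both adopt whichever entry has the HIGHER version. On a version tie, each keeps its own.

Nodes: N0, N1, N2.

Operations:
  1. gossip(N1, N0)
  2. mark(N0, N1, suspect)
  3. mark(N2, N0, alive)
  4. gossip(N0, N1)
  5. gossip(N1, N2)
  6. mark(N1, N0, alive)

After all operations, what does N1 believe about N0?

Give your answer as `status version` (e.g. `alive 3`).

Op 1: gossip N1<->N0 -> N1.N0=(alive,v0) N1.N1=(alive,v0) N1.N2=(alive,v0) | N0.N0=(alive,v0) N0.N1=(alive,v0) N0.N2=(alive,v0)
Op 2: N0 marks N1=suspect -> (suspect,v1)
Op 3: N2 marks N0=alive -> (alive,v1)
Op 4: gossip N0<->N1 -> N0.N0=(alive,v0) N0.N1=(suspect,v1) N0.N2=(alive,v0) | N1.N0=(alive,v0) N1.N1=(suspect,v1) N1.N2=(alive,v0)
Op 5: gossip N1<->N2 -> N1.N0=(alive,v1) N1.N1=(suspect,v1) N1.N2=(alive,v0) | N2.N0=(alive,v1) N2.N1=(suspect,v1) N2.N2=(alive,v0)
Op 6: N1 marks N0=alive -> (alive,v2)

Answer: alive 2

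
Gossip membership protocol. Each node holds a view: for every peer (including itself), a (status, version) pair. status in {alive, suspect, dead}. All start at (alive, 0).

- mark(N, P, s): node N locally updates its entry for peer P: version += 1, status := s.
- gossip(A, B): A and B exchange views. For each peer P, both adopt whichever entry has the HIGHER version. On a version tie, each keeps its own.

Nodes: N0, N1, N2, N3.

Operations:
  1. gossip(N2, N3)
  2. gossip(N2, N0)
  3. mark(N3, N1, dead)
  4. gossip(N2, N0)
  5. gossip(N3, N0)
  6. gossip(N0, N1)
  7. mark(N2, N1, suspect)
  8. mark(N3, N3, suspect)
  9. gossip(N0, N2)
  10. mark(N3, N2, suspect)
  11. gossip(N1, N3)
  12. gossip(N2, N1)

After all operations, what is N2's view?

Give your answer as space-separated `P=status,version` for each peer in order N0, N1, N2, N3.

Op 1: gossip N2<->N3 -> N2.N0=(alive,v0) N2.N1=(alive,v0) N2.N2=(alive,v0) N2.N3=(alive,v0) | N3.N0=(alive,v0) N3.N1=(alive,v0) N3.N2=(alive,v0) N3.N3=(alive,v0)
Op 2: gossip N2<->N0 -> N2.N0=(alive,v0) N2.N1=(alive,v0) N2.N2=(alive,v0) N2.N3=(alive,v0) | N0.N0=(alive,v0) N0.N1=(alive,v0) N0.N2=(alive,v0) N0.N3=(alive,v0)
Op 3: N3 marks N1=dead -> (dead,v1)
Op 4: gossip N2<->N0 -> N2.N0=(alive,v0) N2.N1=(alive,v0) N2.N2=(alive,v0) N2.N3=(alive,v0) | N0.N0=(alive,v0) N0.N1=(alive,v0) N0.N2=(alive,v0) N0.N3=(alive,v0)
Op 5: gossip N3<->N0 -> N3.N0=(alive,v0) N3.N1=(dead,v1) N3.N2=(alive,v0) N3.N3=(alive,v0) | N0.N0=(alive,v0) N0.N1=(dead,v1) N0.N2=(alive,v0) N0.N3=(alive,v0)
Op 6: gossip N0<->N1 -> N0.N0=(alive,v0) N0.N1=(dead,v1) N0.N2=(alive,v0) N0.N3=(alive,v0) | N1.N0=(alive,v0) N1.N1=(dead,v1) N1.N2=(alive,v0) N1.N3=(alive,v0)
Op 7: N2 marks N1=suspect -> (suspect,v1)
Op 8: N3 marks N3=suspect -> (suspect,v1)
Op 9: gossip N0<->N2 -> N0.N0=(alive,v0) N0.N1=(dead,v1) N0.N2=(alive,v0) N0.N3=(alive,v0) | N2.N0=(alive,v0) N2.N1=(suspect,v1) N2.N2=(alive,v0) N2.N3=(alive,v0)
Op 10: N3 marks N2=suspect -> (suspect,v1)
Op 11: gossip N1<->N3 -> N1.N0=(alive,v0) N1.N1=(dead,v1) N1.N2=(suspect,v1) N1.N3=(suspect,v1) | N3.N0=(alive,v0) N3.N1=(dead,v1) N3.N2=(suspect,v1) N3.N3=(suspect,v1)
Op 12: gossip N2<->N1 -> N2.N0=(alive,v0) N2.N1=(suspect,v1) N2.N2=(suspect,v1) N2.N3=(suspect,v1) | N1.N0=(alive,v0) N1.N1=(dead,v1) N1.N2=(suspect,v1) N1.N3=(suspect,v1)

Answer: N0=alive,0 N1=suspect,1 N2=suspect,1 N3=suspect,1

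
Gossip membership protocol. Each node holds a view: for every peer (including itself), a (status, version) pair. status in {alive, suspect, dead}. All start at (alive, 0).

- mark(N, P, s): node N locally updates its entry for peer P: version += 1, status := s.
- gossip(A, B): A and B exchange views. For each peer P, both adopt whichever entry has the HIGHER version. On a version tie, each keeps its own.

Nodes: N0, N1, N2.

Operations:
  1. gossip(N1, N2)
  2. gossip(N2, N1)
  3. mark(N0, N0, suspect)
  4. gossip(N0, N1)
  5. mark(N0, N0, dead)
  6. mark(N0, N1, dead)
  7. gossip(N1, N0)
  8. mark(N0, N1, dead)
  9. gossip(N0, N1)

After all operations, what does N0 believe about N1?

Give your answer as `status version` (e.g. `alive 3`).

Answer: dead 2

Derivation:
Op 1: gossip N1<->N2 -> N1.N0=(alive,v0) N1.N1=(alive,v0) N1.N2=(alive,v0) | N2.N0=(alive,v0) N2.N1=(alive,v0) N2.N2=(alive,v0)
Op 2: gossip N2<->N1 -> N2.N0=(alive,v0) N2.N1=(alive,v0) N2.N2=(alive,v0) | N1.N0=(alive,v0) N1.N1=(alive,v0) N1.N2=(alive,v0)
Op 3: N0 marks N0=suspect -> (suspect,v1)
Op 4: gossip N0<->N1 -> N0.N0=(suspect,v1) N0.N1=(alive,v0) N0.N2=(alive,v0) | N1.N0=(suspect,v1) N1.N1=(alive,v0) N1.N2=(alive,v0)
Op 5: N0 marks N0=dead -> (dead,v2)
Op 6: N0 marks N1=dead -> (dead,v1)
Op 7: gossip N1<->N0 -> N1.N0=(dead,v2) N1.N1=(dead,v1) N1.N2=(alive,v0) | N0.N0=(dead,v2) N0.N1=(dead,v1) N0.N2=(alive,v0)
Op 8: N0 marks N1=dead -> (dead,v2)
Op 9: gossip N0<->N1 -> N0.N0=(dead,v2) N0.N1=(dead,v2) N0.N2=(alive,v0) | N1.N0=(dead,v2) N1.N1=(dead,v2) N1.N2=(alive,v0)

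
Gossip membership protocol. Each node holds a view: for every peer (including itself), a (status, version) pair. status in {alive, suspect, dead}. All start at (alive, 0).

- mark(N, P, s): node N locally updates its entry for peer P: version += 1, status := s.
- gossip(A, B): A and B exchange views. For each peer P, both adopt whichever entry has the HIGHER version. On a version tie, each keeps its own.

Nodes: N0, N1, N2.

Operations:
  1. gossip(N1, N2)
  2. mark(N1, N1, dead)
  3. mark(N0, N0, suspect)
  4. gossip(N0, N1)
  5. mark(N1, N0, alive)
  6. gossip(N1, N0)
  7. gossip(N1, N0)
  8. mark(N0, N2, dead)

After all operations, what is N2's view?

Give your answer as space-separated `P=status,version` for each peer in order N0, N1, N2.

Op 1: gossip N1<->N2 -> N1.N0=(alive,v0) N1.N1=(alive,v0) N1.N2=(alive,v0) | N2.N0=(alive,v0) N2.N1=(alive,v0) N2.N2=(alive,v0)
Op 2: N1 marks N1=dead -> (dead,v1)
Op 3: N0 marks N0=suspect -> (suspect,v1)
Op 4: gossip N0<->N1 -> N0.N0=(suspect,v1) N0.N1=(dead,v1) N0.N2=(alive,v0) | N1.N0=(suspect,v1) N1.N1=(dead,v1) N1.N2=(alive,v0)
Op 5: N1 marks N0=alive -> (alive,v2)
Op 6: gossip N1<->N0 -> N1.N0=(alive,v2) N1.N1=(dead,v1) N1.N2=(alive,v0) | N0.N0=(alive,v2) N0.N1=(dead,v1) N0.N2=(alive,v0)
Op 7: gossip N1<->N0 -> N1.N0=(alive,v2) N1.N1=(dead,v1) N1.N2=(alive,v0) | N0.N0=(alive,v2) N0.N1=(dead,v1) N0.N2=(alive,v0)
Op 8: N0 marks N2=dead -> (dead,v1)

Answer: N0=alive,0 N1=alive,0 N2=alive,0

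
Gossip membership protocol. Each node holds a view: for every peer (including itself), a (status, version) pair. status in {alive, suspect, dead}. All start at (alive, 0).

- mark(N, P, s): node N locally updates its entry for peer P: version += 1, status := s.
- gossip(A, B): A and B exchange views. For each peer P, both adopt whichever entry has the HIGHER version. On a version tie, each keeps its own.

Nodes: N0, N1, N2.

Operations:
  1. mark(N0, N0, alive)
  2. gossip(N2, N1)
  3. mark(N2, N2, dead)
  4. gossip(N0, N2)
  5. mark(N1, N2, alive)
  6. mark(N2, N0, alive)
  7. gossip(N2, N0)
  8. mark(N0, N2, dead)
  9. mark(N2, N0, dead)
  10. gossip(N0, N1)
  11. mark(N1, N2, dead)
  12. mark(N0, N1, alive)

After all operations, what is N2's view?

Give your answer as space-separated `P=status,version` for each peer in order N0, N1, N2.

Op 1: N0 marks N0=alive -> (alive,v1)
Op 2: gossip N2<->N1 -> N2.N0=(alive,v0) N2.N1=(alive,v0) N2.N2=(alive,v0) | N1.N0=(alive,v0) N1.N1=(alive,v0) N1.N2=(alive,v0)
Op 3: N2 marks N2=dead -> (dead,v1)
Op 4: gossip N0<->N2 -> N0.N0=(alive,v1) N0.N1=(alive,v0) N0.N2=(dead,v1) | N2.N0=(alive,v1) N2.N1=(alive,v0) N2.N2=(dead,v1)
Op 5: N1 marks N2=alive -> (alive,v1)
Op 6: N2 marks N0=alive -> (alive,v2)
Op 7: gossip N2<->N0 -> N2.N0=(alive,v2) N2.N1=(alive,v0) N2.N2=(dead,v1) | N0.N0=(alive,v2) N0.N1=(alive,v0) N0.N2=(dead,v1)
Op 8: N0 marks N2=dead -> (dead,v2)
Op 9: N2 marks N0=dead -> (dead,v3)
Op 10: gossip N0<->N1 -> N0.N0=(alive,v2) N0.N1=(alive,v0) N0.N2=(dead,v2) | N1.N0=(alive,v2) N1.N1=(alive,v0) N1.N2=(dead,v2)
Op 11: N1 marks N2=dead -> (dead,v3)
Op 12: N0 marks N1=alive -> (alive,v1)

Answer: N0=dead,3 N1=alive,0 N2=dead,1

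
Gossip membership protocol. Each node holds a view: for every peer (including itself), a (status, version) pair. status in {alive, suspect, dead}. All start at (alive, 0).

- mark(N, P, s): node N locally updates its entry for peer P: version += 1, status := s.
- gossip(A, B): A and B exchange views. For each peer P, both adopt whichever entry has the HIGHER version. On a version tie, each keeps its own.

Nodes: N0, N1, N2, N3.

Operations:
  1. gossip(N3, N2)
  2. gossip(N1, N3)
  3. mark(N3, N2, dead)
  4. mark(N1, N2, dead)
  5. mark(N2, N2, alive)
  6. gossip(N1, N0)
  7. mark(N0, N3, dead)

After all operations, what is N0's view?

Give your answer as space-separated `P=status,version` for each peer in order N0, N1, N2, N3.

Op 1: gossip N3<->N2 -> N3.N0=(alive,v0) N3.N1=(alive,v0) N3.N2=(alive,v0) N3.N3=(alive,v0) | N2.N0=(alive,v0) N2.N1=(alive,v0) N2.N2=(alive,v0) N2.N3=(alive,v0)
Op 2: gossip N1<->N3 -> N1.N0=(alive,v0) N1.N1=(alive,v0) N1.N2=(alive,v0) N1.N3=(alive,v0) | N3.N0=(alive,v0) N3.N1=(alive,v0) N3.N2=(alive,v0) N3.N3=(alive,v0)
Op 3: N3 marks N2=dead -> (dead,v1)
Op 4: N1 marks N2=dead -> (dead,v1)
Op 5: N2 marks N2=alive -> (alive,v1)
Op 6: gossip N1<->N0 -> N1.N0=(alive,v0) N1.N1=(alive,v0) N1.N2=(dead,v1) N1.N3=(alive,v0) | N0.N0=(alive,v0) N0.N1=(alive,v0) N0.N2=(dead,v1) N0.N3=(alive,v0)
Op 7: N0 marks N3=dead -> (dead,v1)

Answer: N0=alive,0 N1=alive,0 N2=dead,1 N3=dead,1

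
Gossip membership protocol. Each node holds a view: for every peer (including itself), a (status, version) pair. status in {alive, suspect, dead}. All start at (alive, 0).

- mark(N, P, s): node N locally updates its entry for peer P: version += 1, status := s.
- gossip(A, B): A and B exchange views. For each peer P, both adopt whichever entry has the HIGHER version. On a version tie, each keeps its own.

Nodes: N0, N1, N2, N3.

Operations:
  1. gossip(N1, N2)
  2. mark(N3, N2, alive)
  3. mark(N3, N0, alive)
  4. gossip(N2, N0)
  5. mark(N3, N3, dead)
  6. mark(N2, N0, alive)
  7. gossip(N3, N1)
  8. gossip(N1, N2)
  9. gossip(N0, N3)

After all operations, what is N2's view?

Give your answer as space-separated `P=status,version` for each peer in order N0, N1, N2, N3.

Answer: N0=alive,1 N1=alive,0 N2=alive,1 N3=dead,1

Derivation:
Op 1: gossip N1<->N2 -> N1.N0=(alive,v0) N1.N1=(alive,v0) N1.N2=(alive,v0) N1.N3=(alive,v0) | N2.N0=(alive,v0) N2.N1=(alive,v0) N2.N2=(alive,v0) N2.N3=(alive,v0)
Op 2: N3 marks N2=alive -> (alive,v1)
Op 3: N3 marks N0=alive -> (alive,v1)
Op 4: gossip N2<->N0 -> N2.N0=(alive,v0) N2.N1=(alive,v0) N2.N2=(alive,v0) N2.N3=(alive,v0) | N0.N0=(alive,v0) N0.N1=(alive,v0) N0.N2=(alive,v0) N0.N3=(alive,v0)
Op 5: N3 marks N3=dead -> (dead,v1)
Op 6: N2 marks N0=alive -> (alive,v1)
Op 7: gossip N3<->N1 -> N3.N0=(alive,v1) N3.N1=(alive,v0) N3.N2=(alive,v1) N3.N3=(dead,v1) | N1.N0=(alive,v1) N1.N1=(alive,v0) N1.N2=(alive,v1) N1.N3=(dead,v1)
Op 8: gossip N1<->N2 -> N1.N0=(alive,v1) N1.N1=(alive,v0) N1.N2=(alive,v1) N1.N3=(dead,v1) | N2.N0=(alive,v1) N2.N1=(alive,v0) N2.N2=(alive,v1) N2.N3=(dead,v1)
Op 9: gossip N0<->N3 -> N0.N0=(alive,v1) N0.N1=(alive,v0) N0.N2=(alive,v1) N0.N3=(dead,v1) | N3.N0=(alive,v1) N3.N1=(alive,v0) N3.N2=(alive,v1) N3.N3=(dead,v1)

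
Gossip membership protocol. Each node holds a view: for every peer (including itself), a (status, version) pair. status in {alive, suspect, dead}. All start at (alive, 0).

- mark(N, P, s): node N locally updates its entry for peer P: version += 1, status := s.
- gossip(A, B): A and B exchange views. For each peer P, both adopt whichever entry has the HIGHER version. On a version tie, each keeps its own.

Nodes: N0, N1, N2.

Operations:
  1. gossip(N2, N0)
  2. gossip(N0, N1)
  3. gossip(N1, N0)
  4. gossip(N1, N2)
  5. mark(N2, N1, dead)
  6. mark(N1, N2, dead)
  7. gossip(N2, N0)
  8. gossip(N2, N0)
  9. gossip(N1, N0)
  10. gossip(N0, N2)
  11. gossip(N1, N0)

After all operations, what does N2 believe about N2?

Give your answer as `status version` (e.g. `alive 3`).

Answer: dead 1

Derivation:
Op 1: gossip N2<->N0 -> N2.N0=(alive,v0) N2.N1=(alive,v0) N2.N2=(alive,v0) | N0.N0=(alive,v0) N0.N1=(alive,v0) N0.N2=(alive,v0)
Op 2: gossip N0<->N1 -> N0.N0=(alive,v0) N0.N1=(alive,v0) N0.N2=(alive,v0) | N1.N0=(alive,v0) N1.N1=(alive,v0) N1.N2=(alive,v0)
Op 3: gossip N1<->N0 -> N1.N0=(alive,v0) N1.N1=(alive,v0) N1.N2=(alive,v0) | N0.N0=(alive,v0) N0.N1=(alive,v0) N0.N2=(alive,v0)
Op 4: gossip N1<->N2 -> N1.N0=(alive,v0) N1.N1=(alive,v0) N1.N2=(alive,v0) | N2.N0=(alive,v0) N2.N1=(alive,v0) N2.N2=(alive,v0)
Op 5: N2 marks N1=dead -> (dead,v1)
Op 6: N1 marks N2=dead -> (dead,v1)
Op 7: gossip N2<->N0 -> N2.N0=(alive,v0) N2.N1=(dead,v1) N2.N2=(alive,v0) | N0.N0=(alive,v0) N0.N1=(dead,v1) N0.N2=(alive,v0)
Op 8: gossip N2<->N0 -> N2.N0=(alive,v0) N2.N1=(dead,v1) N2.N2=(alive,v0) | N0.N0=(alive,v0) N0.N1=(dead,v1) N0.N2=(alive,v0)
Op 9: gossip N1<->N0 -> N1.N0=(alive,v0) N1.N1=(dead,v1) N1.N2=(dead,v1) | N0.N0=(alive,v0) N0.N1=(dead,v1) N0.N2=(dead,v1)
Op 10: gossip N0<->N2 -> N0.N0=(alive,v0) N0.N1=(dead,v1) N0.N2=(dead,v1) | N2.N0=(alive,v0) N2.N1=(dead,v1) N2.N2=(dead,v1)
Op 11: gossip N1<->N0 -> N1.N0=(alive,v0) N1.N1=(dead,v1) N1.N2=(dead,v1) | N0.N0=(alive,v0) N0.N1=(dead,v1) N0.N2=(dead,v1)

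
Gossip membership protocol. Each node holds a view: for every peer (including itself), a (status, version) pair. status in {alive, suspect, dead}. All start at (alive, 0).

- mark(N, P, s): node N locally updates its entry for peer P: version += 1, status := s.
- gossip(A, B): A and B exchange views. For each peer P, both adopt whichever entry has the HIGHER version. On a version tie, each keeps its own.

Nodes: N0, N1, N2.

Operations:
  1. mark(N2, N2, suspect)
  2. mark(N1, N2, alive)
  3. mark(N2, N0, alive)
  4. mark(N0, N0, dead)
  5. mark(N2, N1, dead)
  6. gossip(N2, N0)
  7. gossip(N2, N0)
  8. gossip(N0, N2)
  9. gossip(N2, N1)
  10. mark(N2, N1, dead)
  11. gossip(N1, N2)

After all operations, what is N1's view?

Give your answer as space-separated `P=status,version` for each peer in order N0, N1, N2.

Op 1: N2 marks N2=suspect -> (suspect,v1)
Op 2: N1 marks N2=alive -> (alive,v1)
Op 3: N2 marks N0=alive -> (alive,v1)
Op 4: N0 marks N0=dead -> (dead,v1)
Op 5: N2 marks N1=dead -> (dead,v1)
Op 6: gossip N2<->N0 -> N2.N0=(alive,v1) N2.N1=(dead,v1) N2.N2=(suspect,v1) | N0.N0=(dead,v1) N0.N1=(dead,v1) N0.N2=(suspect,v1)
Op 7: gossip N2<->N0 -> N2.N0=(alive,v1) N2.N1=(dead,v1) N2.N2=(suspect,v1) | N0.N0=(dead,v1) N0.N1=(dead,v1) N0.N2=(suspect,v1)
Op 8: gossip N0<->N2 -> N0.N0=(dead,v1) N0.N1=(dead,v1) N0.N2=(suspect,v1) | N2.N0=(alive,v1) N2.N1=(dead,v1) N2.N2=(suspect,v1)
Op 9: gossip N2<->N1 -> N2.N0=(alive,v1) N2.N1=(dead,v1) N2.N2=(suspect,v1) | N1.N0=(alive,v1) N1.N1=(dead,v1) N1.N2=(alive,v1)
Op 10: N2 marks N1=dead -> (dead,v2)
Op 11: gossip N1<->N2 -> N1.N0=(alive,v1) N1.N1=(dead,v2) N1.N2=(alive,v1) | N2.N0=(alive,v1) N2.N1=(dead,v2) N2.N2=(suspect,v1)

Answer: N0=alive,1 N1=dead,2 N2=alive,1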